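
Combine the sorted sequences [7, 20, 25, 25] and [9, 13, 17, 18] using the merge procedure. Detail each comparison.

Merging process:

Compare 7 vs 9: take 7 from left. Merged: [7]
Compare 20 vs 9: take 9 from right. Merged: [7, 9]
Compare 20 vs 13: take 13 from right. Merged: [7, 9, 13]
Compare 20 vs 17: take 17 from right. Merged: [7, 9, 13, 17]
Compare 20 vs 18: take 18 from right. Merged: [7, 9, 13, 17, 18]
Append remaining from left: [20, 25, 25]. Merged: [7, 9, 13, 17, 18, 20, 25, 25]

Final merged array: [7, 9, 13, 17, 18, 20, 25, 25]
Total comparisons: 5

The merged array is [7, 9, 13, 17, 18, 20, 25, 25], requiring 5 comparisons. The merge step runs in O(n) time where n is the total number of elements.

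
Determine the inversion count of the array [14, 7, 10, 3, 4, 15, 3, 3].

Finding inversions in [14, 7, 10, 3, 4, 15, 3, 3]:

(0, 1): arr[0]=14 > arr[1]=7
(0, 2): arr[0]=14 > arr[2]=10
(0, 3): arr[0]=14 > arr[3]=3
(0, 4): arr[0]=14 > arr[4]=4
(0, 6): arr[0]=14 > arr[6]=3
(0, 7): arr[0]=14 > arr[7]=3
(1, 3): arr[1]=7 > arr[3]=3
(1, 4): arr[1]=7 > arr[4]=4
(1, 6): arr[1]=7 > arr[6]=3
(1, 7): arr[1]=7 > arr[7]=3
(2, 3): arr[2]=10 > arr[3]=3
(2, 4): arr[2]=10 > arr[4]=4
(2, 6): arr[2]=10 > arr[6]=3
(2, 7): arr[2]=10 > arr[7]=3
(4, 6): arr[4]=4 > arr[6]=3
(4, 7): arr[4]=4 > arr[7]=3
(5, 6): arr[5]=15 > arr[6]=3
(5, 7): arr[5]=15 > arr[7]=3

Total inversions: 18

The array has 18 inversion(s): (0,1), (0,2), (0,3), (0,4), (0,6), (0,7), (1,3), (1,4), (1,6), (1,7), (2,3), (2,4), (2,6), (2,7), (4,6), (4,7), (5,6), (5,7). Each pair (i,j) satisfies i < j and arr[i] > arr[j].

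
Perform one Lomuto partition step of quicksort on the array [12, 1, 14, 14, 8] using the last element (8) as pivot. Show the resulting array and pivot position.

Lomuto partition with pivot = 8:

Initial array: [12, 1, 14, 14, 8]

arr[0]=12 > 8: no swap
arr[1]=1 <= 8: swap with position 0, array becomes [1, 12, 14, 14, 8]
arr[2]=14 > 8: no swap
arr[3]=14 > 8: no swap

Place pivot at position 1: [1, 8, 14, 14, 12]
Pivot position: 1

After partitioning with pivot 8, the array becomes [1, 8, 14, 14, 12]. The pivot is placed at index 1. All elements to the left of the pivot are <= 8, and all elements to the right are > 8.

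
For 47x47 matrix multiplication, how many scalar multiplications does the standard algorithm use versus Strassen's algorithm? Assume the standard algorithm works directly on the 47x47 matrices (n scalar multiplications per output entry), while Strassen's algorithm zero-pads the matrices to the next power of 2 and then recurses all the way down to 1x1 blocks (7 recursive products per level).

Matrix multiplication for 47x47 matrices:

Strassen's algorithm requires power-of-2 dimensions. Pad 47x47 to 64x64 (next power of 2).

Standard algorithm: 47^3 = 103823 multiplications
Strassen's algorithm: 7^(log2(64)) = 7^6 = 117649 multiplications
Difference: 103823 - 117649 = -13826 (Strassen uses MORE here due to padding overhead — for small or just-over-power-of-2 n, padding can outweigh the per-level savings)

Standard: 103823 multiplications (47^3). Strassen: 117649 multiplications (7^6, after padding to 64x64). Strassen reduces 8 recursive multiplications to 7 at each level.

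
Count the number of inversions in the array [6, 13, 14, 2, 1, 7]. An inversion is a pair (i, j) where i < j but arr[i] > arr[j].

Finding inversions in [6, 13, 14, 2, 1, 7]:

(0, 3): arr[0]=6 > arr[3]=2
(0, 4): arr[0]=6 > arr[4]=1
(1, 3): arr[1]=13 > arr[3]=2
(1, 4): arr[1]=13 > arr[4]=1
(1, 5): arr[1]=13 > arr[5]=7
(2, 3): arr[2]=14 > arr[3]=2
(2, 4): arr[2]=14 > arr[4]=1
(2, 5): arr[2]=14 > arr[5]=7
(3, 4): arr[3]=2 > arr[4]=1

Total inversions: 9

The array has 9 inversion(s): (0,3), (0,4), (1,3), (1,4), (1,5), (2,3), (2,4), (2,5), (3,4). Each pair (i,j) satisfies i < j and arr[i] > arr[j].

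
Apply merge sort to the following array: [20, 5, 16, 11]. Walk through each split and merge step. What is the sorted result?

Merge sort trace:

Split: [20, 5, 16, 11] -> [20, 5] and [16, 11]
  Split: [20, 5] -> [20] and [5]
  Merge: [20] + [5] -> [5, 20]
  Split: [16, 11] -> [16] and [11]
  Merge: [16] + [11] -> [11, 16]
Merge: [5, 20] + [11, 16] -> [5, 11, 16, 20]

Final sorted array: [5, 11, 16, 20]

The merge sort proceeds by recursively splitting the array and merging sorted halves.
After all merges, the sorted array is [5, 11, 16, 20].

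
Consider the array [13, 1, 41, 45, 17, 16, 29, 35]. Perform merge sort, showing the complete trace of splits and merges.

Merge sort trace:

Split: [13, 1, 41, 45, 17, 16, 29, 35] -> [13, 1, 41, 45] and [17, 16, 29, 35]
  Split: [13, 1, 41, 45] -> [13, 1] and [41, 45]
    Split: [13, 1] -> [13] and [1]
    Merge: [13] + [1] -> [1, 13]
    Split: [41, 45] -> [41] and [45]
    Merge: [41] + [45] -> [41, 45]
  Merge: [1, 13] + [41, 45] -> [1, 13, 41, 45]
  Split: [17, 16, 29, 35] -> [17, 16] and [29, 35]
    Split: [17, 16] -> [17] and [16]
    Merge: [17] + [16] -> [16, 17]
    Split: [29, 35] -> [29] and [35]
    Merge: [29] + [35] -> [29, 35]
  Merge: [16, 17] + [29, 35] -> [16, 17, 29, 35]
Merge: [1, 13, 41, 45] + [16, 17, 29, 35] -> [1, 13, 16, 17, 29, 35, 41, 45]

Final sorted array: [1, 13, 16, 17, 29, 35, 41, 45]

The merge sort proceeds by recursively splitting the array and merging sorted halves.
After all merges, the sorted array is [1, 13, 16, 17, 29, 35, 41, 45].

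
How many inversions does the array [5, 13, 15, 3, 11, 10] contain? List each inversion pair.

Finding inversions in [5, 13, 15, 3, 11, 10]:

(0, 3): arr[0]=5 > arr[3]=3
(1, 3): arr[1]=13 > arr[3]=3
(1, 4): arr[1]=13 > arr[4]=11
(1, 5): arr[1]=13 > arr[5]=10
(2, 3): arr[2]=15 > arr[3]=3
(2, 4): arr[2]=15 > arr[4]=11
(2, 5): arr[2]=15 > arr[5]=10
(4, 5): arr[4]=11 > arr[5]=10

Total inversions: 8

The array has 8 inversion(s): (0,3), (1,3), (1,4), (1,5), (2,3), (2,4), (2,5), (4,5). Each pair (i,j) satisfies i < j and arr[i] > arr[j].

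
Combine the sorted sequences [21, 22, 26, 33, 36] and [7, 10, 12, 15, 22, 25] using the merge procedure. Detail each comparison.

Merging process:

Compare 21 vs 7: take 7 from right. Merged: [7]
Compare 21 vs 10: take 10 from right. Merged: [7, 10]
Compare 21 vs 12: take 12 from right. Merged: [7, 10, 12]
Compare 21 vs 15: take 15 from right. Merged: [7, 10, 12, 15]
Compare 21 vs 22: take 21 from left. Merged: [7, 10, 12, 15, 21]
Compare 22 vs 22: take 22 from left. Merged: [7, 10, 12, 15, 21, 22]
Compare 26 vs 22: take 22 from right. Merged: [7, 10, 12, 15, 21, 22, 22]
Compare 26 vs 25: take 25 from right. Merged: [7, 10, 12, 15, 21, 22, 22, 25]
Append remaining from left: [26, 33, 36]. Merged: [7, 10, 12, 15, 21, 22, 22, 25, 26, 33, 36]

Final merged array: [7, 10, 12, 15, 21, 22, 22, 25, 26, 33, 36]
Total comparisons: 8

The merged array is [7, 10, 12, 15, 21, 22, 22, 25, 26, 33, 36], requiring 8 comparisons. The merge step runs in O(n) time where n is the total number of elements.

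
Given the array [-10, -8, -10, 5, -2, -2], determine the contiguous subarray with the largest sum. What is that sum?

Using Kadane's algorithm on [-10, -8, -10, 5, -2, -2]:

Scanning through the array:
Position 1 (value -8): max_ending_here = -8, max_so_far = -8
Position 2 (value -10): max_ending_here = -10, max_so_far = -8
Position 3 (value 5): max_ending_here = 5, max_so_far = 5
Position 4 (value -2): max_ending_here = 3, max_so_far = 5
Position 5 (value -2): max_ending_here = 1, max_so_far = 5

Maximum subarray: [5]
Maximum sum: 5

The maximum subarray is [5] with sum 5. This subarray runs from index 3 to index 3.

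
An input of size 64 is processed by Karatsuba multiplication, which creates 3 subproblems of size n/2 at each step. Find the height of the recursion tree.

For divide and conquer with division factor 2:

Problem sizes at each level:
Level 0: 64
Level 1: 32
Level 2: 16
Level 3: 8
Level 4: 4
Level 5: 2
Level 6: 1

The root is level 0 and the size-1 base case is level 6 (the tree spans levels 0 through 6, i.e. 7 levels counting the root), so the depth is the number of divisions: log_2(64) = 6

The recursion tree depth is log_2(64) = 6. At each level, the problem size is divided by 2, so it takes 6 divisions to reduce to a base case of size 1. The algorithm makes 3 recursive calls at each level.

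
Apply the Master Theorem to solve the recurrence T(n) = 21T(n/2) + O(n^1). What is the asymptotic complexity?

Master Theorem for T(n) = 21T(n/2) + O(n^1):

a = 21, b = 2, c = 1
log_b(a) = log_2(21) = 4.3923

Case 1: c = 1 < log_2(21) = 4.3923
T(n) = O(n^(log_2 21))

For T(n) = 21T(n/2) + O(n^1): log_2(21) = 4.3923. This is Case 1 of the Master Theorem (c < log_b(a), work dominated by leaves), giving O(n^(log_2 21)).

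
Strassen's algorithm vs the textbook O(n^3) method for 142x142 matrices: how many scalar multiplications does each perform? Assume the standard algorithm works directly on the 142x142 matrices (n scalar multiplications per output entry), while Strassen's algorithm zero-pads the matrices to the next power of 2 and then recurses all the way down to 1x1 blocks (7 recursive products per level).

Matrix multiplication for 142x142 matrices:

Strassen's algorithm requires power-of-2 dimensions. Pad 142x142 to 256x256 (next power of 2).

Standard algorithm: 142^3 = 2863288 multiplications
Strassen's algorithm: 7^(log2(256)) = 7^8 = 5764801 multiplications
Difference: 2863288 - 5764801 = -2901513 (Strassen uses MORE here due to padding overhead — for small or just-over-power-of-2 n, padding can outweigh the per-level savings)

Standard: 2863288 multiplications (142^3). Strassen: 5764801 multiplications (7^8, after padding to 256x256). Strassen reduces 8 recursive multiplications to 7 at each level.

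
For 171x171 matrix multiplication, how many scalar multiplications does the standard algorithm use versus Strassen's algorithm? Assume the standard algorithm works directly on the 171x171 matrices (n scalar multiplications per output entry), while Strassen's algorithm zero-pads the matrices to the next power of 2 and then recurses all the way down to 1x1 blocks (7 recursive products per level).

Matrix multiplication for 171x171 matrices:

Strassen's algorithm requires power-of-2 dimensions. Pad 171x171 to 256x256 (next power of 2).

Standard algorithm: 171^3 = 5000211 multiplications
Strassen's algorithm: 7^(log2(256)) = 7^8 = 5764801 multiplications
Difference: 5000211 - 5764801 = -764590 (Strassen uses MORE here due to padding overhead — for small or just-over-power-of-2 n, padding can outweigh the per-level savings)

Standard: 5000211 multiplications (171^3). Strassen: 5764801 multiplications (7^8, after padding to 256x256). Strassen reduces 8 recursive multiplications to 7 at each level.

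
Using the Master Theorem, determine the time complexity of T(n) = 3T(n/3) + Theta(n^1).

Master Theorem for T(n) = 3T(n/3) + O(n^1):

a = 3, b = 3, c = 1
log_b(a) = log_3(3) = 1.0000

Case 2: c = 1 = log_3(3) = 1.0000
T(n) = O(n^1 log n) = O(n log n)

For T(n) = 3T(n/3) + O(n^1): log_3(3) = 1.0000. This is Case 2 of the Master Theorem (c = log_b(a), equal work at all levels), giving O(n log n).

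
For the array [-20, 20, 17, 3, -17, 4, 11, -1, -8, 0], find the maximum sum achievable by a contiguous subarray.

Using Kadane's algorithm on [-20, 20, 17, 3, -17, 4, 11, -1, -8, 0]:

Scanning through the array:
Position 1 (value 20): max_ending_here = 20, max_so_far = 20
Position 2 (value 17): max_ending_here = 37, max_so_far = 37
Position 3 (value 3): max_ending_here = 40, max_so_far = 40
Position 4 (value -17): max_ending_here = 23, max_so_far = 40
Position 5 (value 4): max_ending_here = 27, max_so_far = 40
Position 6 (value 11): max_ending_here = 38, max_so_far = 40
Position 7 (value -1): max_ending_here = 37, max_so_far = 40
Position 8 (value -8): max_ending_here = 29, max_so_far = 40
Position 9 (value 0): max_ending_here = 29, max_so_far = 40

Maximum subarray: [20, 17, 3]
Maximum sum: 40

The maximum subarray is [20, 17, 3] with sum 40. This subarray runs from index 1 to index 3.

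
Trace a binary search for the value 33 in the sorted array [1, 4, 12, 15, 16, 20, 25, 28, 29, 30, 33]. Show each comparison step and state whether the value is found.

Binary search for 33 in [1, 4, 12, 15, 16, 20, 25, 28, 29, 30, 33]:

lo=0, hi=10, mid=5, arr[mid]=20 -> 20 < 33, search right half
lo=6, hi=10, mid=8, arr[mid]=29 -> 29 < 33, search right half
lo=9, hi=10, mid=9, arr[mid]=30 -> 30 < 33, search right half
lo=10, hi=10, mid=10, arr[mid]=33 -> Found target at index 10!

Binary search finds 33 at index 10 after 4 comparisons. The search repeatedly halves the search space by comparing with the middle element.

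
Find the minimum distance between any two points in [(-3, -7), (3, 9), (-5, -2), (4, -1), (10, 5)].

Computing all pairwise distances among 5 points:

d((-3, -7), (3, 9)) = 17.088
d((-3, -7), (-5, -2)) = 5.3852 <-- minimum
d((-3, -7), (4, -1)) = 9.2195
d((-3, -7), (10, 5)) = 17.6918
d((3, 9), (-5, -2)) = 13.6015
d((3, 9), (4, -1)) = 10.0499
d((3, 9), (10, 5)) = 8.0623
d((-5, -2), (4, -1)) = 9.0554
d((-5, -2), (10, 5)) = 16.5529
d((4, -1), (10, 5)) = 8.4853

Closest pair: (-3, -7) and (-5, -2) with distance 5.3852

The closest pair is (-3, -7) and (-5, -2) with Euclidean distance 5.3852. For 5 points, brute-force pairwise comparison is shown above. For large n, the divide-and-conquer algorithm (sort by x, recurse on halves, check the dividing strip) achieves O(n log n).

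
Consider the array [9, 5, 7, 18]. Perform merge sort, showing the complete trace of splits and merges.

Merge sort trace:

Split: [9, 5, 7, 18] -> [9, 5] and [7, 18]
  Split: [9, 5] -> [9] and [5]
  Merge: [9] + [5] -> [5, 9]
  Split: [7, 18] -> [7] and [18]
  Merge: [7] + [18] -> [7, 18]
Merge: [5, 9] + [7, 18] -> [5, 7, 9, 18]

Final sorted array: [5, 7, 9, 18]

The merge sort proceeds by recursively splitting the array and merging sorted halves.
After all merges, the sorted array is [5, 7, 9, 18].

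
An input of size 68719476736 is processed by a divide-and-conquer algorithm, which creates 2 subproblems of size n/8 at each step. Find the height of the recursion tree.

For divide and conquer with division factor 8:

Problem sizes at each level:
Level 0: 68719476736
Level 1: 8589934592
Level 2: 1073741824
Level 3: 134217728
Level 4: 16777216
Level 5: 2097152
Level 6: 262144
Level 7: 32768
Level 8: 4096
Level 9: 512
Level 10: 64
Level 11: 8
Level 12: 1

The root is level 0 and the size-1 base case is level 12 (the tree spans levels 0 through 12, i.e. 13 levels counting the root), so the depth is the number of divisions: log_8(68719476736) = 12

The recursion tree depth is log_8(68719476736) = 12. At each level, the problem size is divided by 8, so it takes 12 divisions to reduce to a base case of size 1. The algorithm makes 2 recursive calls at each level.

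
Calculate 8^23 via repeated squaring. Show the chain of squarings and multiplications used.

Computing 8^23 by squaring (build up from 8^1; each line after the first costs one multiplication):

8^1 = 8
8^2 = (8^1)^2 = 8^2 = 64
8^4 = (8^2)^2 = 64^2 = 4096
8^5 = 8 * 8^4 = 8 * 4096 = 32768
8^10 = (8^5)^2 = 32768^2 = 1073741824
8^11 = 8 * 8^10 = 8 * 1073741824 = 8589934592
8^22 = (8^11)^2 = 8589934592^2 = 73786976294838206464
8^23 = 8 * 8^22 = 8 * 73786976294838206464 = 590295810358705651712

Result: 590295810358705651712
Multiplications needed: 7 (7 lines after 8^1)

8^23 = 590295810358705651712. Using exponentiation by squaring, this requires 7 multiplications. The key idea: if the exponent is even, square the half-power; if odd, multiply by the base once.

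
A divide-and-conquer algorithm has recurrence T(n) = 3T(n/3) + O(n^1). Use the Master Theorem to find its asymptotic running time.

Master Theorem for T(n) = 3T(n/3) + O(n^1):

a = 3, b = 3, c = 1
log_b(a) = log_3(3) = 1.0000

Case 2: c = 1 = log_3(3) = 1.0000
T(n) = O(n^1 log n) = O(n log n)

For T(n) = 3T(n/3) + O(n^1): log_3(3) = 1.0000. This is Case 2 of the Master Theorem (c = log_b(a), equal work at all levels), giving O(n log n).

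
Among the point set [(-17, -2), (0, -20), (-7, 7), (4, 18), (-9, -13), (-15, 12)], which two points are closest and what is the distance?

Computing all pairwise distances among 6 points:

d((-17, -2), (0, -20)) = 24.7588
d((-17, -2), (-7, 7)) = 13.4536
d((-17, -2), (4, 18)) = 29.0
d((-17, -2), (-9, -13)) = 13.6015
d((-17, -2), (-15, 12)) = 14.1421
d((0, -20), (-7, 7)) = 27.8927
d((0, -20), (4, 18)) = 38.2099
d((0, -20), (-9, -13)) = 11.4018
d((0, -20), (-15, 12)) = 35.3412
d((-7, 7), (4, 18)) = 15.5563
d((-7, 7), (-9, -13)) = 20.0998
d((-7, 7), (-15, 12)) = 9.434 <-- minimum
d((4, 18), (-9, -13)) = 33.6155
d((4, 18), (-15, 12)) = 19.9249
d((-9, -13), (-15, 12)) = 25.7099

Closest pair: (-7, 7) and (-15, 12) with distance 9.434

The closest pair is (-7, 7) and (-15, 12) with Euclidean distance 9.434. For 6 points, brute-force pairwise comparison is shown above. For large n, the divide-and-conquer algorithm (sort by x, recurse on halves, check the dividing strip) achieves O(n log n).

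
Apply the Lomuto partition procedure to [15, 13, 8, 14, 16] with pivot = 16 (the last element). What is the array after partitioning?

Lomuto partition with pivot = 16:

Initial array: [15, 13, 8, 14, 16]

arr[0]=15 <= 16: swap with position 0, array becomes [15, 13, 8, 14, 16]
arr[1]=13 <= 16: swap with position 1, array becomes [15, 13, 8, 14, 16]
arr[2]=8 <= 16: swap with position 2, array becomes [15, 13, 8, 14, 16]
arr[3]=14 <= 16: swap with position 3, array becomes [15, 13, 8, 14, 16]

Place pivot at position 4: [15, 13, 8, 14, 16]
Pivot position: 4

After partitioning with pivot 16, the array becomes [15, 13, 8, 14, 16]. The pivot is placed at index 4. All elements to the left of the pivot are <= 16, and all elements to the right are > 16.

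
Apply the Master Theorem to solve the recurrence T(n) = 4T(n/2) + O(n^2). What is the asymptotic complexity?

Master Theorem for T(n) = 4T(n/2) + O(n^2):

a = 4, b = 2, c = 2
log_b(a) = log_2(4) = 2.0000

Case 2: c = 2 = log_2(4) = 2.0000
T(n) = O(n^2 log n) = O(n^2 log n)

For T(n) = 4T(n/2) + O(n^2): log_2(4) = 2.0000. This is Case 2 of the Master Theorem (c = log_b(a), equal work at all levels), giving O(n^2 log n).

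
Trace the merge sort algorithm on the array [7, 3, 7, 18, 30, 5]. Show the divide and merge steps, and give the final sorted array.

Merge sort trace:

Split: [7, 3, 7, 18, 30, 5] -> [7, 3, 7] and [18, 30, 5]
  Split: [7, 3, 7] -> [7] and [3, 7]
    Split: [3, 7] -> [3] and [7]
    Merge: [3] + [7] -> [3, 7]
  Merge: [7] + [3, 7] -> [3, 7, 7]
  Split: [18, 30, 5] -> [18] and [30, 5]
    Split: [30, 5] -> [30] and [5]
    Merge: [30] + [5] -> [5, 30]
  Merge: [18] + [5, 30] -> [5, 18, 30]
Merge: [3, 7, 7] + [5, 18, 30] -> [3, 5, 7, 7, 18, 30]

Final sorted array: [3, 5, 7, 7, 18, 30]

The merge sort proceeds by recursively splitting the array and merging sorted halves.
After all merges, the sorted array is [3, 5, 7, 7, 18, 30].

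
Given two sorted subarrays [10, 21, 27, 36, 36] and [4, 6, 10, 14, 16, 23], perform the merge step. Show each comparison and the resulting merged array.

Merging process:

Compare 10 vs 4: take 4 from right. Merged: [4]
Compare 10 vs 6: take 6 from right. Merged: [4, 6]
Compare 10 vs 10: take 10 from left. Merged: [4, 6, 10]
Compare 21 vs 10: take 10 from right. Merged: [4, 6, 10, 10]
Compare 21 vs 14: take 14 from right. Merged: [4, 6, 10, 10, 14]
Compare 21 vs 16: take 16 from right. Merged: [4, 6, 10, 10, 14, 16]
Compare 21 vs 23: take 21 from left. Merged: [4, 6, 10, 10, 14, 16, 21]
Compare 27 vs 23: take 23 from right. Merged: [4, 6, 10, 10, 14, 16, 21, 23]
Append remaining from left: [27, 36, 36]. Merged: [4, 6, 10, 10, 14, 16, 21, 23, 27, 36, 36]

Final merged array: [4, 6, 10, 10, 14, 16, 21, 23, 27, 36, 36]
Total comparisons: 8

The merged array is [4, 6, 10, 10, 14, 16, 21, 23, 27, 36, 36], requiring 8 comparisons. The merge step runs in O(n) time where n is the total number of elements.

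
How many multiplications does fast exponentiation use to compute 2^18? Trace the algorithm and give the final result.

Computing 2^18 by squaring (build up from 2^1; each line after the first costs one multiplication):

2^1 = 2
2^2 = (2^1)^2 = 2^2 = 4
2^4 = (2^2)^2 = 4^2 = 16
2^8 = (2^4)^2 = 16^2 = 256
2^9 = 2 * 2^8 = 2 * 256 = 512
2^18 = (2^9)^2 = 512^2 = 262144

Result: 262144
Multiplications needed: 5 (5 lines after 2^1)

2^18 = 262144. Using exponentiation by squaring, this requires 5 multiplications. The key idea: if the exponent is even, square the half-power; if odd, multiply by the base once.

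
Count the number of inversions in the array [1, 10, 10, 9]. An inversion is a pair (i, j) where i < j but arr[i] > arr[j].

Finding inversions in [1, 10, 10, 9]:

(1, 3): arr[1]=10 > arr[3]=9
(2, 3): arr[2]=10 > arr[3]=9

Total inversions: 2

The array has 2 inversion(s): (1,3), (2,3). Each pair (i,j) satisfies i < j and arr[i] > arr[j].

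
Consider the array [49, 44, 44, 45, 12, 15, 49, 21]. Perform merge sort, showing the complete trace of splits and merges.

Merge sort trace:

Split: [49, 44, 44, 45, 12, 15, 49, 21] -> [49, 44, 44, 45] and [12, 15, 49, 21]
  Split: [49, 44, 44, 45] -> [49, 44] and [44, 45]
    Split: [49, 44] -> [49] and [44]
    Merge: [49] + [44] -> [44, 49]
    Split: [44, 45] -> [44] and [45]
    Merge: [44] + [45] -> [44, 45]
  Merge: [44, 49] + [44, 45] -> [44, 44, 45, 49]
  Split: [12, 15, 49, 21] -> [12, 15] and [49, 21]
    Split: [12, 15] -> [12] and [15]
    Merge: [12] + [15] -> [12, 15]
    Split: [49, 21] -> [49] and [21]
    Merge: [49] + [21] -> [21, 49]
  Merge: [12, 15] + [21, 49] -> [12, 15, 21, 49]
Merge: [44, 44, 45, 49] + [12, 15, 21, 49] -> [12, 15, 21, 44, 44, 45, 49, 49]

Final sorted array: [12, 15, 21, 44, 44, 45, 49, 49]

The merge sort proceeds by recursively splitting the array and merging sorted halves.
After all merges, the sorted array is [12, 15, 21, 44, 44, 45, 49, 49].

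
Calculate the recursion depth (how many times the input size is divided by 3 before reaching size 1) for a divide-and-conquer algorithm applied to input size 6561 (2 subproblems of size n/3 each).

For divide and conquer with division factor 3:

Problem sizes at each level:
Level 0: 6561
Level 1: 2187
Level 2: 729
Level 3: 243
Level 4: 81
Level 5: 27
Level 6: 9
Level 7: 3
Level 8: 1

The root is level 0 and the size-1 base case is level 8 (the tree spans levels 0 through 8, i.e. 9 levels counting the root), so the depth is the number of divisions: log_3(6561) = 8

The recursion tree depth is log_3(6561) = 8. At each level, the problem size is divided by 3, so it takes 8 divisions to reduce to a base case of size 1. The algorithm makes 2 recursive calls at each level.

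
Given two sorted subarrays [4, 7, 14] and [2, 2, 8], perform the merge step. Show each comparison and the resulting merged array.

Merging process:

Compare 4 vs 2: take 2 from right. Merged: [2]
Compare 4 vs 2: take 2 from right. Merged: [2, 2]
Compare 4 vs 8: take 4 from left. Merged: [2, 2, 4]
Compare 7 vs 8: take 7 from left. Merged: [2, 2, 4, 7]
Compare 14 vs 8: take 8 from right. Merged: [2, 2, 4, 7, 8]
Append remaining from left: [14]. Merged: [2, 2, 4, 7, 8, 14]

Final merged array: [2, 2, 4, 7, 8, 14]
Total comparisons: 5

The merged array is [2, 2, 4, 7, 8, 14], requiring 5 comparisons. The merge step runs in O(n) time where n is the total number of elements.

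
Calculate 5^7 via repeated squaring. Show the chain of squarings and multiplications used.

Computing 5^7 by squaring (build up from 5^1; each line after the first costs one multiplication):

5^1 = 5
5^2 = (5^1)^2 = 5^2 = 25
5^3 = 5 * 5^2 = 5 * 25 = 125
5^6 = (5^3)^2 = 125^2 = 15625
5^7 = 5 * 5^6 = 5 * 15625 = 78125

Result: 78125
Multiplications needed: 4 (4 lines after 5^1)

5^7 = 78125. Using exponentiation by squaring, this requires 4 multiplications. The key idea: if the exponent is even, square the half-power; if odd, multiply by the base once.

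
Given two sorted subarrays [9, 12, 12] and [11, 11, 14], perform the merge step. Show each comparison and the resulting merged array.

Merging process:

Compare 9 vs 11: take 9 from left. Merged: [9]
Compare 12 vs 11: take 11 from right. Merged: [9, 11]
Compare 12 vs 11: take 11 from right. Merged: [9, 11, 11]
Compare 12 vs 14: take 12 from left. Merged: [9, 11, 11, 12]
Compare 12 vs 14: take 12 from left. Merged: [9, 11, 11, 12, 12]
Append remaining from right: [14]. Merged: [9, 11, 11, 12, 12, 14]

Final merged array: [9, 11, 11, 12, 12, 14]
Total comparisons: 5

The merged array is [9, 11, 11, 12, 12, 14], requiring 5 comparisons. The merge step runs in O(n) time where n is the total number of elements.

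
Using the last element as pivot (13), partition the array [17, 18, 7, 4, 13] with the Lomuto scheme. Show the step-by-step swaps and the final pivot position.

Lomuto partition with pivot = 13:

Initial array: [17, 18, 7, 4, 13]

arr[0]=17 > 13: no swap
arr[1]=18 > 13: no swap
arr[2]=7 <= 13: swap with position 0, array becomes [7, 18, 17, 4, 13]
arr[3]=4 <= 13: swap with position 1, array becomes [7, 4, 17, 18, 13]

Place pivot at position 2: [7, 4, 13, 18, 17]
Pivot position: 2

After partitioning with pivot 13, the array becomes [7, 4, 13, 18, 17]. The pivot is placed at index 2. All elements to the left of the pivot are <= 13, and all elements to the right are > 13.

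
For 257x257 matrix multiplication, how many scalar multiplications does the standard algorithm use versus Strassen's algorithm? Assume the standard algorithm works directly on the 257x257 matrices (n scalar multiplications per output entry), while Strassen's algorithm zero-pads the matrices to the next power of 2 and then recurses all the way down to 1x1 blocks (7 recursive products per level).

Matrix multiplication for 257x257 matrices:

Strassen's algorithm requires power-of-2 dimensions. Pad 257x257 to 512x512 (next power of 2).

Standard algorithm: 257^3 = 16974593 multiplications
Strassen's algorithm: 7^(log2(512)) = 7^9 = 40353607 multiplications
Difference: 16974593 - 40353607 = -23379014 (Strassen uses MORE here due to padding overhead — for small or just-over-power-of-2 n, padding can outweigh the per-level savings)

Standard: 16974593 multiplications (257^3). Strassen: 40353607 multiplications (7^9, after padding to 512x512). Strassen reduces 8 recursive multiplications to 7 at each level.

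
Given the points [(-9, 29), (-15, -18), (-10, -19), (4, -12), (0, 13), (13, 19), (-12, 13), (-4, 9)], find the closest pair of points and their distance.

Computing all pairwise distances among 8 points:

d((-9, 29), (-15, -18)) = 47.3814
d((-9, 29), (-10, -19)) = 48.0104
d((-9, 29), (4, -12)) = 43.0116
d((-9, 29), (0, 13)) = 18.3576
d((-9, 29), (13, 19)) = 24.1661
d((-9, 29), (-12, 13)) = 16.2788
d((-9, 29), (-4, 9)) = 20.6155
d((-15, -18), (-10, -19)) = 5.099 <-- minimum
d((-15, -18), (4, -12)) = 19.9249
d((-15, -18), (0, 13)) = 34.4384
d((-15, -18), (13, 19)) = 46.4004
d((-15, -18), (-12, 13)) = 31.1448
d((-15, -18), (-4, 9)) = 29.1548
d((-10, -19), (4, -12)) = 15.6525
d((-10, -19), (0, 13)) = 33.5261
d((-10, -19), (13, 19)) = 44.4185
d((-10, -19), (-12, 13)) = 32.0624
d((-10, -19), (-4, 9)) = 28.6356
d((4, -12), (0, 13)) = 25.318
d((4, -12), (13, 19)) = 32.28
d((4, -12), (-12, 13)) = 29.6816
d((4, -12), (-4, 9)) = 22.4722
d((0, 13), (13, 19)) = 14.3178
d((0, 13), (-12, 13)) = 12.0
d((0, 13), (-4, 9)) = 5.6569
d((13, 19), (-12, 13)) = 25.7099
d((13, 19), (-4, 9)) = 19.7231
d((-12, 13), (-4, 9)) = 8.9443

Closest pair: (-15, -18) and (-10, -19) with distance 5.099

The closest pair is (-15, -18) and (-10, -19) with Euclidean distance 5.099. For 8 points, brute-force pairwise comparison is shown above. For large n, the divide-and-conquer algorithm (sort by x, recurse on halves, check the dividing strip) achieves O(n log n).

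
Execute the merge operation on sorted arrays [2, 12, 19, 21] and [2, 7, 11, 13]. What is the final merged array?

Merging process:

Compare 2 vs 2: take 2 from left. Merged: [2]
Compare 12 vs 2: take 2 from right. Merged: [2, 2]
Compare 12 vs 7: take 7 from right. Merged: [2, 2, 7]
Compare 12 vs 11: take 11 from right. Merged: [2, 2, 7, 11]
Compare 12 vs 13: take 12 from left. Merged: [2, 2, 7, 11, 12]
Compare 19 vs 13: take 13 from right. Merged: [2, 2, 7, 11, 12, 13]
Append remaining from left: [19, 21]. Merged: [2, 2, 7, 11, 12, 13, 19, 21]

Final merged array: [2, 2, 7, 11, 12, 13, 19, 21]
Total comparisons: 6

The merged array is [2, 2, 7, 11, 12, 13, 19, 21], requiring 6 comparisons. The merge step runs in O(n) time where n is the total number of elements.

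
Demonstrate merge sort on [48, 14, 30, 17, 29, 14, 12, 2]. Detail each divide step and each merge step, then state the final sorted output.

Merge sort trace:

Split: [48, 14, 30, 17, 29, 14, 12, 2] -> [48, 14, 30, 17] and [29, 14, 12, 2]
  Split: [48, 14, 30, 17] -> [48, 14] and [30, 17]
    Split: [48, 14] -> [48] and [14]
    Merge: [48] + [14] -> [14, 48]
    Split: [30, 17] -> [30] and [17]
    Merge: [30] + [17] -> [17, 30]
  Merge: [14, 48] + [17, 30] -> [14, 17, 30, 48]
  Split: [29, 14, 12, 2] -> [29, 14] and [12, 2]
    Split: [29, 14] -> [29] and [14]
    Merge: [29] + [14] -> [14, 29]
    Split: [12, 2] -> [12] and [2]
    Merge: [12] + [2] -> [2, 12]
  Merge: [14, 29] + [2, 12] -> [2, 12, 14, 29]
Merge: [14, 17, 30, 48] + [2, 12, 14, 29] -> [2, 12, 14, 14, 17, 29, 30, 48]

Final sorted array: [2, 12, 14, 14, 17, 29, 30, 48]

The merge sort proceeds by recursively splitting the array and merging sorted halves.
After all merges, the sorted array is [2, 12, 14, 14, 17, 29, 30, 48].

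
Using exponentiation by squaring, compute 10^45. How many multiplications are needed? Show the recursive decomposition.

Computing 10^45 by squaring (build up from 10^1; each line after the first costs one multiplication):

10^1 = 10
10^2 = (10^1)^2 = 10^2 = 100
10^4 = (10^2)^2 = 100^2 = 10000
10^5 = 10 * 10^4 = 10 * 10000 = 100000
10^10 = (10^5)^2 = 100000^2 = 10000000000
10^11 = 10 * 10^10 = 10 * 10000000000 = 100000000000
10^22 = (10^11)^2 = 100000000000^2 = 10000000000000000000000
10^44 = (10^22)^2 = 10000000000000000000000^2 = 100000000000000000000000000000000000000000000
10^45 = 10 * 10^44 = 10 * 100000000000000000000000000000000000000000000 = 1000000000000000000000000000000000000000000000

Result: 1000000000000000000000000000000000000000000000
Multiplications needed: 8 (8 lines after 10^1)

10^45 = 1000000000000000000000000000000000000000000000. Using exponentiation by squaring, this requires 8 multiplications. The key idea: if the exponent is even, square the half-power; if odd, multiply by the base once.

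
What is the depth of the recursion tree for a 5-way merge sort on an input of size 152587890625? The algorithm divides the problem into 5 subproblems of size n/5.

For divide and conquer with division factor 5:

Problem sizes at each level:
Level 0: 152587890625
Level 1: 30517578125
Level 2: 6103515625
Level 3: 1220703125
Level 4: 244140625
Level 5: 48828125
Level 6: 9765625
Level 7: 1953125
Level 8: 390625
Level 9: 78125
Level 10: 15625
Level 11: 3125
Level 12: 625
Level 13: 125
Level 14: 25
Level 15: 5
Level 16: 1

The root is level 0 and the size-1 base case is level 16 (the tree spans levels 0 through 16, i.e. 17 levels counting the root), so the depth is the number of divisions: log_5(152587890625) = 16

The recursion tree depth is log_5(152587890625) = 16. At each level, the problem size is divided by 5, so it takes 16 divisions to reduce to a base case of size 1. The algorithm makes 5 recursive calls at each level.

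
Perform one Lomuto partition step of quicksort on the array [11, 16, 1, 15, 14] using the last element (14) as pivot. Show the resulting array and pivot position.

Lomuto partition with pivot = 14:

Initial array: [11, 16, 1, 15, 14]

arr[0]=11 <= 14: swap with position 0, array becomes [11, 16, 1, 15, 14]
arr[1]=16 > 14: no swap
arr[2]=1 <= 14: swap with position 1, array becomes [11, 1, 16, 15, 14]
arr[3]=15 > 14: no swap

Place pivot at position 2: [11, 1, 14, 15, 16]
Pivot position: 2

After partitioning with pivot 14, the array becomes [11, 1, 14, 15, 16]. The pivot is placed at index 2. All elements to the left of the pivot are <= 14, and all elements to the right are > 14.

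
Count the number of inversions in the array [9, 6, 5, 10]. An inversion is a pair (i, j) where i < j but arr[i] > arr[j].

Finding inversions in [9, 6, 5, 10]:

(0, 1): arr[0]=9 > arr[1]=6
(0, 2): arr[0]=9 > arr[2]=5
(1, 2): arr[1]=6 > arr[2]=5

Total inversions: 3

The array has 3 inversion(s): (0,1), (0,2), (1,2). Each pair (i,j) satisfies i < j and arr[i] > arr[j].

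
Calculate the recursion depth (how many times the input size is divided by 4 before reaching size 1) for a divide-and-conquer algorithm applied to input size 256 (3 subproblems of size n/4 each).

For divide and conquer with division factor 4:

Problem sizes at each level:
Level 0: 256
Level 1: 64
Level 2: 16
Level 3: 4
Level 4: 1

The root is level 0 and the size-1 base case is level 4 (the tree spans levels 0 through 4, i.e. 5 levels counting the root), so the depth is the number of divisions: log_4(256) = 4

The recursion tree depth is log_4(256) = 4. At each level, the problem size is divided by 4, so it takes 4 divisions to reduce to a base case of size 1. The algorithm makes 3 recursive calls at each level.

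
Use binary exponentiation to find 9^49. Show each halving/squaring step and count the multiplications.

Computing 9^49 by squaring (build up from 9^1; each line after the first costs one multiplication):

9^1 = 9
9^2 = (9^1)^2 = 9^2 = 81
9^3 = 9 * 9^2 = 9 * 81 = 729
9^6 = (9^3)^2 = 729^2 = 531441
9^12 = (9^6)^2 = 531441^2 = 282429536481
9^24 = (9^12)^2 = 282429536481^2 = 79766443076872509863361
9^48 = (9^24)^2 = 79766443076872509863361^2 = 6362685441135942358474828762538534230890216321
9^49 = 9 * 9^48 = 9 * 6362685441135942358474828762538534230890216321 = 57264168970223481226273458862846808078011946889

Result: 57264168970223481226273458862846808078011946889
Multiplications needed: 7 (7 lines after 9^1)

9^49 = 57264168970223481226273458862846808078011946889. Using exponentiation by squaring, this requires 7 multiplications. The key idea: if the exponent is even, square the half-power; if odd, multiply by the base once.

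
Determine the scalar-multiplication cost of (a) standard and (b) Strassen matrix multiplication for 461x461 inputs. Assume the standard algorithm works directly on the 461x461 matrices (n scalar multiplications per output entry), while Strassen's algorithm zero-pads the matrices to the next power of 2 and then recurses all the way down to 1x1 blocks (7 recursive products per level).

Matrix multiplication for 461x461 matrices:

Strassen's algorithm requires power-of-2 dimensions. Pad 461x461 to 512x512 (next power of 2).

Standard algorithm: 461^3 = 97972181 multiplications
Strassen's algorithm: 7^(log2(512)) = 7^9 = 40353607 multiplications
Savings: 97972181 - 40353607 = 57618574 multiplications

Standard: 97972181 multiplications (461^3). Strassen: 40353607 multiplications (7^9, after padding to 512x512). Strassen reduces 8 recursive multiplications to 7 at each level.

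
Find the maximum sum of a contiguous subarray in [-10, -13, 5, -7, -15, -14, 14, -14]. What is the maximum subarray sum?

Using Kadane's algorithm on [-10, -13, 5, -7, -15, -14, 14, -14]:

Scanning through the array:
Position 1 (value -13): max_ending_here = -13, max_so_far = -10
Position 2 (value 5): max_ending_here = 5, max_so_far = 5
Position 3 (value -7): max_ending_here = -2, max_so_far = 5
Position 4 (value -15): max_ending_here = -15, max_so_far = 5
Position 5 (value -14): max_ending_here = -14, max_so_far = 5
Position 6 (value 14): max_ending_here = 14, max_so_far = 14
Position 7 (value -14): max_ending_here = 0, max_so_far = 14

Maximum subarray: [14]
Maximum sum: 14

The maximum subarray is [14] with sum 14. This subarray runs from index 6 to index 6.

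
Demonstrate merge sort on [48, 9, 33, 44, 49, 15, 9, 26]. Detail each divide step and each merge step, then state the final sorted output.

Merge sort trace:

Split: [48, 9, 33, 44, 49, 15, 9, 26] -> [48, 9, 33, 44] and [49, 15, 9, 26]
  Split: [48, 9, 33, 44] -> [48, 9] and [33, 44]
    Split: [48, 9] -> [48] and [9]
    Merge: [48] + [9] -> [9, 48]
    Split: [33, 44] -> [33] and [44]
    Merge: [33] + [44] -> [33, 44]
  Merge: [9, 48] + [33, 44] -> [9, 33, 44, 48]
  Split: [49, 15, 9, 26] -> [49, 15] and [9, 26]
    Split: [49, 15] -> [49] and [15]
    Merge: [49] + [15] -> [15, 49]
    Split: [9, 26] -> [9] and [26]
    Merge: [9] + [26] -> [9, 26]
  Merge: [15, 49] + [9, 26] -> [9, 15, 26, 49]
Merge: [9, 33, 44, 48] + [9, 15, 26, 49] -> [9, 9, 15, 26, 33, 44, 48, 49]

Final sorted array: [9, 9, 15, 26, 33, 44, 48, 49]

The merge sort proceeds by recursively splitting the array and merging sorted halves.
After all merges, the sorted array is [9, 9, 15, 26, 33, 44, 48, 49].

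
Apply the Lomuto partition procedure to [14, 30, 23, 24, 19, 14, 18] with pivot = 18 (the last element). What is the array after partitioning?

Lomuto partition with pivot = 18:

Initial array: [14, 30, 23, 24, 19, 14, 18]

arr[0]=14 <= 18: swap with position 0, array becomes [14, 30, 23, 24, 19, 14, 18]
arr[1]=30 > 18: no swap
arr[2]=23 > 18: no swap
arr[3]=24 > 18: no swap
arr[4]=19 > 18: no swap
arr[5]=14 <= 18: swap with position 1, array becomes [14, 14, 23, 24, 19, 30, 18]

Place pivot at position 2: [14, 14, 18, 24, 19, 30, 23]
Pivot position: 2

After partitioning with pivot 18, the array becomes [14, 14, 18, 24, 19, 30, 23]. The pivot is placed at index 2. All elements to the left of the pivot are <= 18, and all elements to the right are > 18.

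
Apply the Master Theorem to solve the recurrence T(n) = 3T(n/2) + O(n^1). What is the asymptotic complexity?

Master Theorem for T(n) = 3T(n/2) + O(n^1):

a = 3, b = 2, c = 1
log_b(a) = log_2(3) = 1.5850

Case 1: c = 1 < log_2(3) = 1.5850
T(n) = O(n^(log_2 3))

For T(n) = 3T(n/2) + O(n^1): log_2(3) = 1.5850. This is Case 1 of the Master Theorem (c < log_b(a), work dominated by leaves), giving O(n^(log_2 3)).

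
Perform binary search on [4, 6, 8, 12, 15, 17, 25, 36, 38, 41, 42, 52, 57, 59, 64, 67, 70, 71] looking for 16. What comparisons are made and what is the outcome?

Binary search for 16 in [4, 6, 8, 12, 15, 17, 25, 36, 38, 41, 42, 52, 57, 59, 64, 67, 70, 71]:

lo=0, hi=17, mid=8, arr[mid]=38 -> 38 > 16, search left half
lo=0, hi=7, mid=3, arr[mid]=12 -> 12 < 16, search right half
lo=4, hi=7, mid=5, arr[mid]=17 -> 17 > 16, search left half
lo=4, hi=4, mid=4, arr[mid]=15 -> 15 < 16, search right half
lo=5 > hi=4, target 16 not found

Binary search determines that 16 is not in the array after 4 comparisons. The search space was exhausted without finding the target.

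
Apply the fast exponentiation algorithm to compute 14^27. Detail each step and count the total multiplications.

Computing 14^27 by squaring (build up from 14^1; each line after the first costs one multiplication):

14^1 = 14
14^2 = (14^1)^2 = 14^2 = 196
14^3 = 14 * 14^2 = 14 * 196 = 2744
14^6 = (14^3)^2 = 2744^2 = 7529536
14^12 = (14^6)^2 = 7529536^2 = 56693912375296
14^13 = 14 * 14^12 = 14 * 56693912375296 = 793714773254144
14^26 = (14^13)^2 = 793714773254144^2 = 629983141281877223603213172736
14^27 = 14 * 14^26 = 14 * 629983141281877223603213172736 = 8819763977946281130444984418304

Result: 8819763977946281130444984418304
Multiplications needed: 7 (7 lines after 14^1)

14^27 = 8819763977946281130444984418304. Using exponentiation by squaring, this requires 7 multiplications. The key idea: if the exponent is even, square the half-power; if odd, multiply by the base once.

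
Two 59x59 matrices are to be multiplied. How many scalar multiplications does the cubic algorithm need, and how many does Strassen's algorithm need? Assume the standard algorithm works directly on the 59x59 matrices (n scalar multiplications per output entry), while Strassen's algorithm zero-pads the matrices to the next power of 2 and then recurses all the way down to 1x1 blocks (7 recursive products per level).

Matrix multiplication for 59x59 matrices:

Strassen's algorithm requires power-of-2 dimensions. Pad 59x59 to 64x64 (next power of 2).

Standard algorithm: 59^3 = 205379 multiplications
Strassen's algorithm: 7^(log2(64)) = 7^6 = 117649 multiplications
Savings: 205379 - 117649 = 87730 multiplications

Standard: 205379 multiplications (59^3). Strassen: 117649 multiplications (7^6, after padding to 64x64). Strassen reduces 8 recursive multiplications to 7 at each level.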